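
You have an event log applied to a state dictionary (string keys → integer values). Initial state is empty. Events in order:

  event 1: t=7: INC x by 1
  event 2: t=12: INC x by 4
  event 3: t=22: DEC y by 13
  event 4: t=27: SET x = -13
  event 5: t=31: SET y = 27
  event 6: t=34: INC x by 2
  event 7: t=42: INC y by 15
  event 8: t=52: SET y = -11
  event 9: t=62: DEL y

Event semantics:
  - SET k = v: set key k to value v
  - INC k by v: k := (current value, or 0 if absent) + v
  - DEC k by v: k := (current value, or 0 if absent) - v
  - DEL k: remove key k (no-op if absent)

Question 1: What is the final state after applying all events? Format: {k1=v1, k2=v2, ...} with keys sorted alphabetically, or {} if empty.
  after event 1 (t=7: INC x by 1): {x=1}
  after event 2 (t=12: INC x by 4): {x=5}
  after event 3 (t=22: DEC y by 13): {x=5, y=-13}
  after event 4 (t=27: SET x = -13): {x=-13, y=-13}
  after event 5 (t=31: SET y = 27): {x=-13, y=27}
  after event 6 (t=34: INC x by 2): {x=-11, y=27}
  after event 7 (t=42: INC y by 15): {x=-11, y=42}
  after event 8 (t=52: SET y = -11): {x=-11, y=-11}
  after event 9 (t=62: DEL y): {x=-11}

Answer: {x=-11}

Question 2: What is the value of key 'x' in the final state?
Answer: -11

Derivation:
Track key 'x' through all 9 events:
  event 1 (t=7: INC x by 1): x (absent) -> 1
  event 2 (t=12: INC x by 4): x 1 -> 5
  event 3 (t=22: DEC y by 13): x unchanged
  event 4 (t=27: SET x = -13): x 5 -> -13
  event 5 (t=31: SET y = 27): x unchanged
  event 6 (t=34: INC x by 2): x -13 -> -11
  event 7 (t=42: INC y by 15): x unchanged
  event 8 (t=52: SET y = -11): x unchanged
  event 9 (t=62: DEL y): x unchanged
Final: x = -11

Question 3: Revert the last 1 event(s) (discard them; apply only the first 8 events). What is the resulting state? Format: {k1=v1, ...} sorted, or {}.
Keep first 8 events (discard last 1):
  after event 1 (t=7: INC x by 1): {x=1}
  after event 2 (t=12: INC x by 4): {x=5}
  after event 3 (t=22: DEC y by 13): {x=5, y=-13}
  after event 4 (t=27: SET x = -13): {x=-13, y=-13}
  after event 5 (t=31: SET y = 27): {x=-13, y=27}
  after event 6 (t=34: INC x by 2): {x=-11, y=27}
  after event 7 (t=42: INC y by 15): {x=-11, y=42}
  after event 8 (t=52: SET y = -11): {x=-11, y=-11}

Answer: {x=-11, y=-11}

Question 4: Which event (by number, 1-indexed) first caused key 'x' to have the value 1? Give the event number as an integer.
Looking for first event where x becomes 1:
  event 1: x (absent) -> 1  <-- first match

Answer: 1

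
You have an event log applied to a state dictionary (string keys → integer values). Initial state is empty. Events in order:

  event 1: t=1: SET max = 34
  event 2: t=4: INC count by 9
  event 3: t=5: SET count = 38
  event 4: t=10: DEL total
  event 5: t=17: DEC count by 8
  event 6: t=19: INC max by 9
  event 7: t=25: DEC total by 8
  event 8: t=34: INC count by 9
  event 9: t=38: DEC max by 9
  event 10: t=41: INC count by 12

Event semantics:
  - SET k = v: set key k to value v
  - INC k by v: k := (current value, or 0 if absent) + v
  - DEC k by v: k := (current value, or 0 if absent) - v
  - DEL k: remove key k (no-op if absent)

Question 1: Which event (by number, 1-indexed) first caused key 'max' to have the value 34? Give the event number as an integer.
Looking for first event where max becomes 34:
  event 1: max (absent) -> 34  <-- first match

Answer: 1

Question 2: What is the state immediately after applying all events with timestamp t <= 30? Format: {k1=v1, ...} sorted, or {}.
Answer: {count=30, max=43, total=-8}

Derivation:
Apply events with t <= 30 (7 events):
  after event 1 (t=1: SET max = 34): {max=34}
  after event 2 (t=4: INC count by 9): {count=9, max=34}
  after event 3 (t=5: SET count = 38): {count=38, max=34}
  after event 4 (t=10: DEL total): {count=38, max=34}
  after event 5 (t=17: DEC count by 8): {count=30, max=34}
  after event 6 (t=19: INC max by 9): {count=30, max=43}
  after event 7 (t=25: DEC total by 8): {count=30, max=43, total=-8}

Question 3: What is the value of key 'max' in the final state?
Track key 'max' through all 10 events:
  event 1 (t=1: SET max = 34): max (absent) -> 34
  event 2 (t=4: INC count by 9): max unchanged
  event 3 (t=5: SET count = 38): max unchanged
  event 4 (t=10: DEL total): max unchanged
  event 5 (t=17: DEC count by 8): max unchanged
  event 6 (t=19: INC max by 9): max 34 -> 43
  event 7 (t=25: DEC total by 8): max unchanged
  event 8 (t=34: INC count by 9): max unchanged
  event 9 (t=38: DEC max by 9): max 43 -> 34
  event 10 (t=41: INC count by 12): max unchanged
Final: max = 34

Answer: 34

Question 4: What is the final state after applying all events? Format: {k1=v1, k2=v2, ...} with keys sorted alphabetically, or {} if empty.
Answer: {count=51, max=34, total=-8}

Derivation:
  after event 1 (t=1: SET max = 34): {max=34}
  after event 2 (t=4: INC count by 9): {count=9, max=34}
  after event 3 (t=5: SET count = 38): {count=38, max=34}
  after event 4 (t=10: DEL total): {count=38, max=34}
  after event 5 (t=17: DEC count by 8): {count=30, max=34}
  after event 6 (t=19: INC max by 9): {count=30, max=43}
  after event 7 (t=25: DEC total by 8): {count=30, max=43, total=-8}
  after event 8 (t=34: INC count by 9): {count=39, max=43, total=-8}
  after event 9 (t=38: DEC max by 9): {count=39, max=34, total=-8}
  after event 10 (t=41: INC count by 12): {count=51, max=34, total=-8}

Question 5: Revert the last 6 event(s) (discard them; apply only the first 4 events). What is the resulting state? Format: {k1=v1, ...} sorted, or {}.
Keep first 4 events (discard last 6):
  after event 1 (t=1: SET max = 34): {max=34}
  after event 2 (t=4: INC count by 9): {count=9, max=34}
  after event 3 (t=5: SET count = 38): {count=38, max=34}
  after event 4 (t=10: DEL total): {count=38, max=34}

Answer: {count=38, max=34}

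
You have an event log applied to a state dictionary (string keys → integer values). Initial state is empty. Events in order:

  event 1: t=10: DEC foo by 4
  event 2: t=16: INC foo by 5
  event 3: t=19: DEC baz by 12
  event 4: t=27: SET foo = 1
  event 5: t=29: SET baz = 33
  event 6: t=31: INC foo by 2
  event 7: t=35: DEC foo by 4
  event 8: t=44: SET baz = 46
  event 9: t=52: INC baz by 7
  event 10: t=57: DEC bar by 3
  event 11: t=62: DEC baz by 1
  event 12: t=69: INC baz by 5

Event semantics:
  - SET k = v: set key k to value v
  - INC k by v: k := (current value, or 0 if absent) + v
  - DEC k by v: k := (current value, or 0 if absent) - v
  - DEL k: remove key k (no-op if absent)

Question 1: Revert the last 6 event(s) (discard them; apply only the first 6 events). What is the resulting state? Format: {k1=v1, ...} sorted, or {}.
Keep first 6 events (discard last 6):
  after event 1 (t=10: DEC foo by 4): {foo=-4}
  after event 2 (t=16: INC foo by 5): {foo=1}
  after event 3 (t=19: DEC baz by 12): {baz=-12, foo=1}
  after event 4 (t=27: SET foo = 1): {baz=-12, foo=1}
  after event 5 (t=29: SET baz = 33): {baz=33, foo=1}
  after event 6 (t=31: INC foo by 2): {baz=33, foo=3}

Answer: {baz=33, foo=3}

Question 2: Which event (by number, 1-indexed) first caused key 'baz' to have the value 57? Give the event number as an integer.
Answer: 12

Derivation:
Looking for first event where baz becomes 57:
  event 3: baz = -12
  event 4: baz = -12
  event 5: baz = 33
  event 6: baz = 33
  event 7: baz = 33
  event 8: baz = 46
  event 9: baz = 53
  event 10: baz = 53
  event 11: baz = 52
  event 12: baz 52 -> 57  <-- first match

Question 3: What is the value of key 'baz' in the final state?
Track key 'baz' through all 12 events:
  event 1 (t=10: DEC foo by 4): baz unchanged
  event 2 (t=16: INC foo by 5): baz unchanged
  event 3 (t=19: DEC baz by 12): baz (absent) -> -12
  event 4 (t=27: SET foo = 1): baz unchanged
  event 5 (t=29: SET baz = 33): baz -12 -> 33
  event 6 (t=31: INC foo by 2): baz unchanged
  event 7 (t=35: DEC foo by 4): baz unchanged
  event 8 (t=44: SET baz = 46): baz 33 -> 46
  event 9 (t=52: INC baz by 7): baz 46 -> 53
  event 10 (t=57: DEC bar by 3): baz unchanged
  event 11 (t=62: DEC baz by 1): baz 53 -> 52
  event 12 (t=69: INC baz by 5): baz 52 -> 57
Final: baz = 57

Answer: 57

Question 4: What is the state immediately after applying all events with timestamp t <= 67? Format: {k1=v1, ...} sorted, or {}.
Answer: {bar=-3, baz=52, foo=-1}

Derivation:
Apply events with t <= 67 (11 events):
  after event 1 (t=10: DEC foo by 4): {foo=-4}
  after event 2 (t=16: INC foo by 5): {foo=1}
  after event 3 (t=19: DEC baz by 12): {baz=-12, foo=1}
  after event 4 (t=27: SET foo = 1): {baz=-12, foo=1}
  after event 5 (t=29: SET baz = 33): {baz=33, foo=1}
  after event 6 (t=31: INC foo by 2): {baz=33, foo=3}
  after event 7 (t=35: DEC foo by 4): {baz=33, foo=-1}
  after event 8 (t=44: SET baz = 46): {baz=46, foo=-1}
  after event 9 (t=52: INC baz by 7): {baz=53, foo=-1}
  after event 10 (t=57: DEC bar by 3): {bar=-3, baz=53, foo=-1}
  after event 11 (t=62: DEC baz by 1): {bar=-3, baz=52, foo=-1}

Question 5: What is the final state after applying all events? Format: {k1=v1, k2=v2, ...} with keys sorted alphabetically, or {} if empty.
  after event 1 (t=10: DEC foo by 4): {foo=-4}
  after event 2 (t=16: INC foo by 5): {foo=1}
  after event 3 (t=19: DEC baz by 12): {baz=-12, foo=1}
  after event 4 (t=27: SET foo = 1): {baz=-12, foo=1}
  after event 5 (t=29: SET baz = 33): {baz=33, foo=1}
  after event 6 (t=31: INC foo by 2): {baz=33, foo=3}
  after event 7 (t=35: DEC foo by 4): {baz=33, foo=-1}
  after event 8 (t=44: SET baz = 46): {baz=46, foo=-1}
  after event 9 (t=52: INC baz by 7): {baz=53, foo=-1}
  after event 10 (t=57: DEC bar by 3): {bar=-3, baz=53, foo=-1}
  after event 11 (t=62: DEC baz by 1): {bar=-3, baz=52, foo=-1}
  after event 12 (t=69: INC baz by 5): {bar=-3, baz=57, foo=-1}

Answer: {bar=-3, baz=57, foo=-1}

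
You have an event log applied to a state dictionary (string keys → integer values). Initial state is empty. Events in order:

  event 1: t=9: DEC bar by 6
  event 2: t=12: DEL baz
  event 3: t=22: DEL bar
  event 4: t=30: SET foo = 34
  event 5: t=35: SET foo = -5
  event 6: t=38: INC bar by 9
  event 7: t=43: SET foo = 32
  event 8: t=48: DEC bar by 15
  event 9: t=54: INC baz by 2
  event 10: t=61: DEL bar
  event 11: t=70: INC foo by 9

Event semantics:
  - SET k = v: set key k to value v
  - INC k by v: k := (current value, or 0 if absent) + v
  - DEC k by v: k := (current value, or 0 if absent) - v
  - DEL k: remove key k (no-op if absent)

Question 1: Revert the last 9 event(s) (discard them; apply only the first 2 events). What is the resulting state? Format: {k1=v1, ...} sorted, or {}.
Keep first 2 events (discard last 9):
  after event 1 (t=9: DEC bar by 6): {bar=-6}
  after event 2 (t=12: DEL baz): {bar=-6}

Answer: {bar=-6}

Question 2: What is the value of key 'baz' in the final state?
Track key 'baz' through all 11 events:
  event 1 (t=9: DEC bar by 6): baz unchanged
  event 2 (t=12: DEL baz): baz (absent) -> (absent)
  event 3 (t=22: DEL bar): baz unchanged
  event 4 (t=30: SET foo = 34): baz unchanged
  event 5 (t=35: SET foo = -5): baz unchanged
  event 6 (t=38: INC bar by 9): baz unchanged
  event 7 (t=43: SET foo = 32): baz unchanged
  event 8 (t=48: DEC bar by 15): baz unchanged
  event 9 (t=54: INC baz by 2): baz (absent) -> 2
  event 10 (t=61: DEL bar): baz unchanged
  event 11 (t=70: INC foo by 9): baz unchanged
Final: baz = 2

Answer: 2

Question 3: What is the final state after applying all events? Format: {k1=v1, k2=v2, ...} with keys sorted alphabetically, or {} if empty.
  after event 1 (t=9: DEC bar by 6): {bar=-6}
  after event 2 (t=12: DEL baz): {bar=-6}
  after event 3 (t=22: DEL bar): {}
  after event 4 (t=30: SET foo = 34): {foo=34}
  after event 5 (t=35: SET foo = -5): {foo=-5}
  after event 6 (t=38: INC bar by 9): {bar=9, foo=-5}
  after event 7 (t=43: SET foo = 32): {bar=9, foo=32}
  after event 8 (t=48: DEC bar by 15): {bar=-6, foo=32}
  after event 9 (t=54: INC baz by 2): {bar=-6, baz=2, foo=32}
  after event 10 (t=61: DEL bar): {baz=2, foo=32}
  after event 11 (t=70: INC foo by 9): {baz=2, foo=41}

Answer: {baz=2, foo=41}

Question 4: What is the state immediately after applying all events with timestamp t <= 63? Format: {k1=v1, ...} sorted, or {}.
Answer: {baz=2, foo=32}

Derivation:
Apply events with t <= 63 (10 events):
  after event 1 (t=9: DEC bar by 6): {bar=-6}
  after event 2 (t=12: DEL baz): {bar=-6}
  after event 3 (t=22: DEL bar): {}
  after event 4 (t=30: SET foo = 34): {foo=34}
  after event 5 (t=35: SET foo = -5): {foo=-5}
  after event 6 (t=38: INC bar by 9): {bar=9, foo=-5}
  after event 7 (t=43: SET foo = 32): {bar=9, foo=32}
  after event 8 (t=48: DEC bar by 15): {bar=-6, foo=32}
  after event 9 (t=54: INC baz by 2): {bar=-6, baz=2, foo=32}
  after event 10 (t=61: DEL bar): {baz=2, foo=32}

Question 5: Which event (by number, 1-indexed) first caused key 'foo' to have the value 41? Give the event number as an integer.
Answer: 11

Derivation:
Looking for first event where foo becomes 41:
  event 4: foo = 34
  event 5: foo = -5
  event 6: foo = -5
  event 7: foo = 32
  event 8: foo = 32
  event 9: foo = 32
  event 10: foo = 32
  event 11: foo 32 -> 41  <-- first match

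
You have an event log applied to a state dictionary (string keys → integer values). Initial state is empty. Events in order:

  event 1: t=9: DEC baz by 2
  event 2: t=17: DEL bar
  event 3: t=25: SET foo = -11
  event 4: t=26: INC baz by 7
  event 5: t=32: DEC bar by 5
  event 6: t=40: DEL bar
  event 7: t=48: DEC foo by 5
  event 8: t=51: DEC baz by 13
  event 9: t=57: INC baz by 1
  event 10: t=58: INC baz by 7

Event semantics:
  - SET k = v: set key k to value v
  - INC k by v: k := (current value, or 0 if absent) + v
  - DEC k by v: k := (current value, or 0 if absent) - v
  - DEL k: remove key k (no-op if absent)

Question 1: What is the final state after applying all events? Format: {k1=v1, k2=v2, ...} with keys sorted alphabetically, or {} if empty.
  after event 1 (t=9: DEC baz by 2): {baz=-2}
  after event 2 (t=17: DEL bar): {baz=-2}
  after event 3 (t=25: SET foo = -11): {baz=-2, foo=-11}
  after event 4 (t=26: INC baz by 7): {baz=5, foo=-11}
  after event 5 (t=32: DEC bar by 5): {bar=-5, baz=5, foo=-11}
  after event 6 (t=40: DEL bar): {baz=5, foo=-11}
  after event 7 (t=48: DEC foo by 5): {baz=5, foo=-16}
  after event 8 (t=51: DEC baz by 13): {baz=-8, foo=-16}
  after event 9 (t=57: INC baz by 1): {baz=-7, foo=-16}
  after event 10 (t=58: INC baz by 7): {baz=0, foo=-16}

Answer: {baz=0, foo=-16}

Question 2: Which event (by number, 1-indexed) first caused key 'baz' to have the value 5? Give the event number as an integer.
Answer: 4

Derivation:
Looking for first event where baz becomes 5:
  event 1: baz = -2
  event 2: baz = -2
  event 3: baz = -2
  event 4: baz -2 -> 5  <-- first match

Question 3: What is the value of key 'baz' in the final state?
Track key 'baz' through all 10 events:
  event 1 (t=9: DEC baz by 2): baz (absent) -> -2
  event 2 (t=17: DEL bar): baz unchanged
  event 3 (t=25: SET foo = -11): baz unchanged
  event 4 (t=26: INC baz by 7): baz -2 -> 5
  event 5 (t=32: DEC bar by 5): baz unchanged
  event 6 (t=40: DEL bar): baz unchanged
  event 7 (t=48: DEC foo by 5): baz unchanged
  event 8 (t=51: DEC baz by 13): baz 5 -> -8
  event 9 (t=57: INC baz by 1): baz -8 -> -7
  event 10 (t=58: INC baz by 7): baz -7 -> 0
Final: baz = 0

Answer: 0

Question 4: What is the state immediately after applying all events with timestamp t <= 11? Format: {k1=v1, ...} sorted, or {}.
Answer: {baz=-2}

Derivation:
Apply events with t <= 11 (1 events):
  after event 1 (t=9: DEC baz by 2): {baz=-2}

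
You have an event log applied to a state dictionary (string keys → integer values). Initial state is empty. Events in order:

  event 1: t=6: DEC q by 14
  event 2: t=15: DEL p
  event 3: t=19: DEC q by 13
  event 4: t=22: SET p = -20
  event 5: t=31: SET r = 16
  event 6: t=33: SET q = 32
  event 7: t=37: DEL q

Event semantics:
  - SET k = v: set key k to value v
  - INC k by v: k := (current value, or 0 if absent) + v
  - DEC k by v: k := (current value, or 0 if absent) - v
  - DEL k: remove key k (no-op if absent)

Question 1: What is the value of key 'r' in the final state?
Answer: 16

Derivation:
Track key 'r' through all 7 events:
  event 1 (t=6: DEC q by 14): r unchanged
  event 2 (t=15: DEL p): r unchanged
  event 3 (t=19: DEC q by 13): r unchanged
  event 4 (t=22: SET p = -20): r unchanged
  event 5 (t=31: SET r = 16): r (absent) -> 16
  event 6 (t=33: SET q = 32): r unchanged
  event 7 (t=37: DEL q): r unchanged
Final: r = 16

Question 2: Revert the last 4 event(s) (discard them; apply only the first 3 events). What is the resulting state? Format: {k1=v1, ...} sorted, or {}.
Keep first 3 events (discard last 4):
  after event 1 (t=6: DEC q by 14): {q=-14}
  after event 2 (t=15: DEL p): {q=-14}
  after event 3 (t=19: DEC q by 13): {q=-27}

Answer: {q=-27}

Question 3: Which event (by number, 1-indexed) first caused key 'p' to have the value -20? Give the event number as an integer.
Looking for first event where p becomes -20:
  event 4: p (absent) -> -20  <-- first match

Answer: 4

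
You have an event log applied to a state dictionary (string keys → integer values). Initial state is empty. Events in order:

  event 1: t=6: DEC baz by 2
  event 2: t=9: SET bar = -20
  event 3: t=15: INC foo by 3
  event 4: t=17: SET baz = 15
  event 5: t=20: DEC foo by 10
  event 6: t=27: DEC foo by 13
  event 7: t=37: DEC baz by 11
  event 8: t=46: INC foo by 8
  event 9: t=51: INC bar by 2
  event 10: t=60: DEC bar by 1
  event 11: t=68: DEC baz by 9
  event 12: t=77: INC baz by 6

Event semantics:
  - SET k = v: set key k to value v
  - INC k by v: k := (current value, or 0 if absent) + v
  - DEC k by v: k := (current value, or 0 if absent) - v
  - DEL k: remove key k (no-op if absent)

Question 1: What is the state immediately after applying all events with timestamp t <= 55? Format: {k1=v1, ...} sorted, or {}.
Answer: {bar=-18, baz=4, foo=-12}

Derivation:
Apply events with t <= 55 (9 events):
  after event 1 (t=6: DEC baz by 2): {baz=-2}
  after event 2 (t=9: SET bar = -20): {bar=-20, baz=-2}
  after event 3 (t=15: INC foo by 3): {bar=-20, baz=-2, foo=3}
  after event 4 (t=17: SET baz = 15): {bar=-20, baz=15, foo=3}
  after event 5 (t=20: DEC foo by 10): {bar=-20, baz=15, foo=-7}
  after event 6 (t=27: DEC foo by 13): {bar=-20, baz=15, foo=-20}
  after event 7 (t=37: DEC baz by 11): {bar=-20, baz=4, foo=-20}
  after event 8 (t=46: INC foo by 8): {bar=-20, baz=4, foo=-12}
  after event 9 (t=51: INC bar by 2): {bar=-18, baz=4, foo=-12}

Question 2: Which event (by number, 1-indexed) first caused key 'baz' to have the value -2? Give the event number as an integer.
Answer: 1

Derivation:
Looking for first event where baz becomes -2:
  event 1: baz (absent) -> -2  <-- first match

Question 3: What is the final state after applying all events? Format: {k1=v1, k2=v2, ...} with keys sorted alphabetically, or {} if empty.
  after event 1 (t=6: DEC baz by 2): {baz=-2}
  after event 2 (t=9: SET bar = -20): {bar=-20, baz=-2}
  after event 3 (t=15: INC foo by 3): {bar=-20, baz=-2, foo=3}
  after event 4 (t=17: SET baz = 15): {bar=-20, baz=15, foo=3}
  after event 5 (t=20: DEC foo by 10): {bar=-20, baz=15, foo=-7}
  after event 6 (t=27: DEC foo by 13): {bar=-20, baz=15, foo=-20}
  after event 7 (t=37: DEC baz by 11): {bar=-20, baz=4, foo=-20}
  after event 8 (t=46: INC foo by 8): {bar=-20, baz=4, foo=-12}
  after event 9 (t=51: INC bar by 2): {bar=-18, baz=4, foo=-12}
  after event 10 (t=60: DEC bar by 1): {bar=-19, baz=4, foo=-12}
  after event 11 (t=68: DEC baz by 9): {bar=-19, baz=-5, foo=-12}
  after event 12 (t=77: INC baz by 6): {bar=-19, baz=1, foo=-12}

Answer: {bar=-19, baz=1, foo=-12}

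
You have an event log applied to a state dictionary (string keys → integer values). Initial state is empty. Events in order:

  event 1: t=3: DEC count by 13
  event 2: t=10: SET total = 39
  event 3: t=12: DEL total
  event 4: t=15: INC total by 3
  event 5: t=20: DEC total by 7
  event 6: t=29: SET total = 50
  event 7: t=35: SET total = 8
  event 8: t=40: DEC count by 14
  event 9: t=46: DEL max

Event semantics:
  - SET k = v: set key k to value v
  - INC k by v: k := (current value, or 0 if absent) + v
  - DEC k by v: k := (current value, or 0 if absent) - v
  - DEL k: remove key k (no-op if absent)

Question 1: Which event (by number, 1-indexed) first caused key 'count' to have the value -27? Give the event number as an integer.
Answer: 8

Derivation:
Looking for first event where count becomes -27:
  event 1: count = -13
  event 2: count = -13
  event 3: count = -13
  event 4: count = -13
  event 5: count = -13
  event 6: count = -13
  event 7: count = -13
  event 8: count -13 -> -27  <-- first match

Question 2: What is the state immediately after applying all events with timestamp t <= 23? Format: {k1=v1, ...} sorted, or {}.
Answer: {count=-13, total=-4}

Derivation:
Apply events with t <= 23 (5 events):
  after event 1 (t=3: DEC count by 13): {count=-13}
  after event 2 (t=10: SET total = 39): {count=-13, total=39}
  after event 3 (t=12: DEL total): {count=-13}
  after event 4 (t=15: INC total by 3): {count=-13, total=3}
  after event 5 (t=20: DEC total by 7): {count=-13, total=-4}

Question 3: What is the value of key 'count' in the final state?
Answer: -27

Derivation:
Track key 'count' through all 9 events:
  event 1 (t=3: DEC count by 13): count (absent) -> -13
  event 2 (t=10: SET total = 39): count unchanged
  event 3 (t=12: DEL total): count unchanged
  event 4 (t=15: INC total by 3): count unchanged
  event 5 (t=20: DEC total by 7): count unchanged
  event 6 (t=29: SET total = 50): count unchanged
  event 7 (t=35: SET total = 8): count unchanged
  event 8 (t=40: DEC count by 14): count -13 -> -27
  event 9 (t=46: DEL max): count unchanged
Final: count = -27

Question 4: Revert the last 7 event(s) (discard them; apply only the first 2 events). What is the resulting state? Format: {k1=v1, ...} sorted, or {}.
Keep first 2 events (discard last 7):
  after event 1 (t=3: DEC count by 13): {count=-13}
  after event 2 (t=10: SET total = 39): {count=-13, total=39}

Answer: {count=-13, total=39}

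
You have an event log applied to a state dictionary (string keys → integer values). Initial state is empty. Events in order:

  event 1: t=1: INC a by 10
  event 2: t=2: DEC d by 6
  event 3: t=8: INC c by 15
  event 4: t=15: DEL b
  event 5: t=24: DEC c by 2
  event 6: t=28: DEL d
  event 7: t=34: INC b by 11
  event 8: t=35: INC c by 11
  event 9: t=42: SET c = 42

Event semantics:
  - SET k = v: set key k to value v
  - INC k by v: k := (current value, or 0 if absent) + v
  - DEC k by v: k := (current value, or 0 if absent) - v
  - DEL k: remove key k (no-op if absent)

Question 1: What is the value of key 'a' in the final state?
Answer: 10

Derivation:
Track key 'a' through all 9 events:
  event 1 (t=1: INC a by 10): a (absent) -> 10
  event 2 (t=2: DEC d by 6): a unchanged
  event 3 (t=8: INC c by 15): a unchanged
  event 4 (t=15: DEL b): a unchanged
  event 5 (t=24: DEC c by 2): a unchanged
  event 6 (t=28: DEL d): a unchanged
  event 7 (t=34: INC b by 11): a unchanged
  event 8 (t=35: INC c by 11): a unchanged
  event 9 (t=42: SET c = 42): a unchanged
Final: a = 10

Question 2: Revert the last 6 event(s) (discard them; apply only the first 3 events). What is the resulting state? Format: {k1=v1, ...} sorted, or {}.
Keep first 3 events (discard last 6):
  after event 1 (t=1: INC a by 10): {a=10}
  after event 2 (t=2: DEC d by 6): {a=10, d=-6}
  after event 3 (t=8: INC c by 15): {a=10, c=15, d=-6}

Answer: {a=10, c=15, d=-6}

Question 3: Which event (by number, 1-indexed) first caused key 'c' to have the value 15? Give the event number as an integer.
Answer: 3

Derivation:
Looking for first event where c becomes 15:
  event 3: c (absent) -> 15  <-- first match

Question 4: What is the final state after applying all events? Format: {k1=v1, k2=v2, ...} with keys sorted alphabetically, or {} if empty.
  after event 1 (t=1: INC a by 10): {a=10}
  after event 2 (t=2: DEC d by 6): {a=10, d=-6}
  after event 3 (t=8: INC c by 15): {a=10, c=15, d=-6}
  after event 4 (t=15: DEL b): {a=10, c=15, d=-6}
  after event 5 (t=24: DEC c by 2): {a=10, c=13, d=-6}
  after event 6 (t=28: DEL d): {a=10, c=13}
  after event 7 (t=34: INC b by 11): {a=10, b=11, c=13}
  after event 8 (t=35: INC c by 11): {a=10, b=11, c=24}
  after event 9 (t=42: SET c = 42): {a=10, b=11, c=42}

Answer: {a=10, b=11, c=42}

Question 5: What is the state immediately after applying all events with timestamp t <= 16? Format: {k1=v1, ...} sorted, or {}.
Apply events with t <= 16 (4 events):
  after event 1 (t=1: INC a by 10): {a=10}
  after event 2 (t=2: DEC d by 6): {a=10, d=-6}
  after event 3 (t=8: INC c by 15): {a=10, c=15, d=-6}
  after event 4 (t=15: DEL b): {a=10, c=15, d=-6}

Answer: {a=10, c=15, d=-6}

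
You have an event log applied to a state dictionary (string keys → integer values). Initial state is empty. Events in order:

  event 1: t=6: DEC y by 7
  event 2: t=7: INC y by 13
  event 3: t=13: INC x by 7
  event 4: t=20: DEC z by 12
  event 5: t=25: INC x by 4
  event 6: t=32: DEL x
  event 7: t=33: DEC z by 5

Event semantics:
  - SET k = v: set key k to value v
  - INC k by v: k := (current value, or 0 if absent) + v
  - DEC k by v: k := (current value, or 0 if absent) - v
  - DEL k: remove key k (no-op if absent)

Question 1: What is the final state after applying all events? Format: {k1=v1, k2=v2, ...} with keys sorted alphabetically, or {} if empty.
  after event 1 (t=6: DEC y by 7): {y=-7}
  after event 2 (t=7: INC y by 13): {y=6}
  after event 3 (t=13: INC x by 7): {x=7, y=6}
  after event 4 (t=20: DEC z by 12): {x=7, y=6, z=-12}
  after event 5 (t=25: INC x by 4): {x=11, y=6, z=-12}
  after event 6 (t=32: DEL x): {y=6, z=-12}
  after event 7 (t=33: DEC z by 5): {y=6, z=-17}

Answer: {y=6, z=-17}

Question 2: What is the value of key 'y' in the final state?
Answer: 6

Derivation:
Track key 'y' through all 7 events:
  event 1 (t=6: DEC y by 7): y (absent) -> -7
  event 2 (t=7: INC y by 13): y -7 -> 6
  event 3 (t=13: INC x by 7): y unchanged
  event 4 (t=20: DEC z by 12): y unchanged
  event 5 (t=25: INC x by 4): y unchanged
  event 6 (t=32: DEL x): y unchanged
  event 7 (t=33: DEC z by 5): y unchanged
Final: y = 6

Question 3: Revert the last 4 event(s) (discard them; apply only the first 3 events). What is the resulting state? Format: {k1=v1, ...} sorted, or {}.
Answer: {x=7, y=6}

Derivation:
Keep first 3 events (discard last 4):
  after event 1 (t=6: DEC y by 7): {y=-7}
  after event 2 (t=7: INC y by 13): {y=6}
  after event 3 (t=13: INC x by 7): {x=7, y=6}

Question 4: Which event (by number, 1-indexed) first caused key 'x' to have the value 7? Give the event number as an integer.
Answer: 3

Derivation:
Looking for first event where x becomes 7:
  event 3: x (absent) -> 7  <-- first match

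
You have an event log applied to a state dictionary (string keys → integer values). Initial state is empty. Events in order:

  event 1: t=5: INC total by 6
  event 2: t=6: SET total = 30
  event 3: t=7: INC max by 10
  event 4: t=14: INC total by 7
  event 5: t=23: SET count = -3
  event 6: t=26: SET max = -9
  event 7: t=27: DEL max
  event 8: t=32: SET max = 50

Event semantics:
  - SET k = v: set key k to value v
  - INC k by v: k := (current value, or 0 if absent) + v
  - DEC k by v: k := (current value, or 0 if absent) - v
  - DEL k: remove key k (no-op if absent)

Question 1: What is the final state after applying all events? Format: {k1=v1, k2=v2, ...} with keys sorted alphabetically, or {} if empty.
Answer: {count=-3, max=50, total=37}

Derivation:
  after event 1 (t=5: INC total by 6): {total=6}
  after event 2 (t=6: SET total = 30): {total=30}
  after event 3 (t=7: INC max by 10): {max=10, total=30}
  after event 4 (t=14: INC total by 7): {max=10, total=37}
  after event 5 (t=23: SET count = -3): {count=-3, max=10, total=37}
  after event 6 (t=26: SET max = -9): {count=-3, max=-9, total=37}
  after event 7 (t=27: DEL max): {count=-3, total=37}
  after event 8 (t=32: SET max = 50): {count=-3, max=50, total=37}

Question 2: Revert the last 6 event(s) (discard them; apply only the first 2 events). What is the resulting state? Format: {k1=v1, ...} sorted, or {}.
Answer: {total=30}

Derivation:
Keep first 2 events (discard last 6):
  after event 1 (t=5: INC total by 6): {total=6}
  after event 2 (t=6: SET total = 30): {total=30}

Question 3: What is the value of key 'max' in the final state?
Answer: 50

Derivation:
Track key 'max' through all 8 events:
  event 1 (t=5: INC total by 6): max unchanged
  event 2 (t=6: SET total = 30): max unchanged
  event 3 (t=7: INC max by 10): max (absent) -> 10
  event 4 (t=14: INC total by 7): max unchanged
  event 5 (t=23: SET count = -3): max unchanged
  event 6 (t=26: SET max = -9): max 10 -> -9
  event 7 (t=27: DEL max): max -9 -> (absent)
  event 8 (t=32: SET max = 50): max (absent) -> 50
Final: max = 50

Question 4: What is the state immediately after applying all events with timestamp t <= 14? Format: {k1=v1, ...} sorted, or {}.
Answer: {max=10, total=37}

Derivation:
Apply events with t <= 14 (4 events):
  after event 1 (t=5: INC total by 6): {total=6}
  after event 2 (t=6: SET total = 30): {total=30}
  after event 3 (t=7: INC max by 10): {max=10, total=30}
  after event 4 (t=14: INC total by 7): {max=10, total=37}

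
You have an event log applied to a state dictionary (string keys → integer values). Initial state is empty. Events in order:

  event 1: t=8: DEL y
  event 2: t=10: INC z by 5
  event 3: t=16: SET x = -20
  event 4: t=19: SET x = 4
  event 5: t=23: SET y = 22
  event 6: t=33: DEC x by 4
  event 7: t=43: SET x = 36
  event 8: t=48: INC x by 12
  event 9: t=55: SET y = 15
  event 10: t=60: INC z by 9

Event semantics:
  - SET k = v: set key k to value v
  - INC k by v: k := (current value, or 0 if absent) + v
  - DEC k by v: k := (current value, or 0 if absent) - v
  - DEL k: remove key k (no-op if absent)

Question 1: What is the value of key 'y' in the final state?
Answer: 15

Derivation:
Track key 'y' through all 10 events:
  event 1 (t=8: DEL y): y (absent) -> (absent)
  event 2 (t=10: INC z by 5): y unchanged
  event 3 (t=16: SET x = -20): y unchanged
  event 4 (t=19: SET x = 4): y unchanged
  event 5 (t=23: SET y = 22): y (absent) -> 22
  event 6 (t=33: DEC x by 4): y unchanged
  event 7 (t=43: SET x = 36): y unchanged
  event 8 (t=48: INC x by 12): y unchanged
  event 9 (t=55: SET y = 15): y 22 -> 15
  event 10 (t=60: INC z by 9): y unchanged
Final: y = 15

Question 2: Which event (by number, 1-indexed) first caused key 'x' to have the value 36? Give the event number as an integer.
Looking for first event where x becomes 36:
  event 3: x = -20
  event 4: x = 4
  event 5: x = 4
  event 6: x = 0
  event 7: x 0 -> 36  <-- first match

Answer: 7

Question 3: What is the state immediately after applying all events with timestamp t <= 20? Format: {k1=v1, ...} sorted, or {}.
Answer: {x=4, z=5}

Derivation:
Apply events with t <= 20 (4 events):
  after event 1 (t=8: DEL y): {}
  after event 2 (t=10: INC z by 5): {z=5}
  after event 3 (t=16: SET x = -20): {x=-20, z=5}
  after event 4 (t=19: SET x = 4): {x=4, z=5}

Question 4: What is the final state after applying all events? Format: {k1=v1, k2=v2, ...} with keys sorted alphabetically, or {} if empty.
Answer: {x=48, y=15, z=14}

Derivation:
  after event 1 (t=8: DEL y): {}
  after event 2 (t=10: INC z by 5): {z=5}
  after event 3 (t=16: SET x = -20): {x=-20, z=5}
  after event 4 (t=19: SET x = 4): {x=4, z=5}
  after event 5 (t=23: SET y = 22): {x=4, y=22, z=5}
  after event 6 (t=33: DEC x by 4): {x=0, y=22, z=5}
  after event 7 (t=43: SET x = 36): {x=36, y=22, z=5}
  after event 8 (t=48: INC x by 12): {x=48, y=22, z=5}
  after event 9 (t=55: SET y = 15): {x=48, y=15, z=5}
  after event 10 (t=60: INC z by 9): {x=48, y=15, z=14}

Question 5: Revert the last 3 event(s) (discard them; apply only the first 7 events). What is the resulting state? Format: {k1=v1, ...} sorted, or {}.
Keep first 7 events (discard last 3):
  after event 1 (t=8: DEL y): {}
  after event 2 (t=10: INC z by 5): {z=5}
  after event 3 (t=16: SET x = -20): {x=-20, z=5}
  after event 4 (t=19: SET x = 4): {x=4, z=5}
  after event 5 (t=23: SET y = 22): {x=4, y=22, z=5}
  after event 6 (t=33: DEC x by 4): {x=0, y=22, z=5}
  after event 7 (t=43: SET x = 36): {x=36, y=22, z=5}

Answer: {x=36, y=22, z=5}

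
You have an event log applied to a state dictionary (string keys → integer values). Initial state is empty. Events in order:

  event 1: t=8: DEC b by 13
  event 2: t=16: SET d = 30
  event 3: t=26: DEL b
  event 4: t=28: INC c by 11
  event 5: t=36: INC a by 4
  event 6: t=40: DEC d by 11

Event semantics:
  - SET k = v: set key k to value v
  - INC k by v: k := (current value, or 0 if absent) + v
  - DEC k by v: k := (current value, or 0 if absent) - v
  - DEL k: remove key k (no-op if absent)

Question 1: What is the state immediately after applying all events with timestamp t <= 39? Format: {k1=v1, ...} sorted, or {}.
Answer: {a=4, c=11, d=30}

Derivation:
Apply events with t <= 39 (5 events):
  after event 1 (t=8: DEC b by 13): {b=-13}
  after event 2 (t=16: SET d = 30): {b=-13, d=30}
  after event 3 (t=26: DEL b): {d=30}
  after event 4 (t=28: INC c by 11): {c=11, d=30}
  after event 5 (t=36: INC a by 4): {a=4, c=11, d=30}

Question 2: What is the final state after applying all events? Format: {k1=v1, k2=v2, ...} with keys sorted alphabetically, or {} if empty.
  after event 1 (t=8: DEC b by 13): {b=-13}
  after event 2 (t=16: SET d = 30): {b=-13, d=30}
  after event 3 (t=26: DEL b): {d=30}
  after event 4 (t=28: INC c by 11): {c=11, d=30}
  after event 5 (t=36: INC a by 4): {a=4, c=11, d=30}
  after event 6 (t=40: DEC d by 11): {a=4, c=11, d=19}

Answer: {a=4, c=11, d=19}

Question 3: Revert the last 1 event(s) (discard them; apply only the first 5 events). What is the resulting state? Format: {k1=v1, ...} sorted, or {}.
Answer: {a=4, c=11, d=30}

Derivation:
Keep first 5 events (discard last 1):
  after event 1 (t=8: DEC b by 13): {b=-13}
  after event 2 (t=16: SET d = 30): {b=-13, d=30}
  after event 3 (t=26: DEL b): {d=30}
  after event 4 (t=28: INC c by 11): {c=11, d=30}
  after event 5 (t=36: INC a by 4): {a=4, c=11, d=30}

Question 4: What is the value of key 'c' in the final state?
Answer: 11

Derivation:
Track key 'c' through all 6 events:
  event 1 (t=8: DEC b by 13): c unchanged
  event 2 (t=16: SET d = 30): c unchanged
  event 3 (t=26: DEL b): c unchanged
  event 4 (t=28: INC c by 11): c (absent) -> 11
  event 5 (t=36: INC a by 4): c unchanged
  event 6 (t=40: DEC d by 11): c unchanged
Final: c = 11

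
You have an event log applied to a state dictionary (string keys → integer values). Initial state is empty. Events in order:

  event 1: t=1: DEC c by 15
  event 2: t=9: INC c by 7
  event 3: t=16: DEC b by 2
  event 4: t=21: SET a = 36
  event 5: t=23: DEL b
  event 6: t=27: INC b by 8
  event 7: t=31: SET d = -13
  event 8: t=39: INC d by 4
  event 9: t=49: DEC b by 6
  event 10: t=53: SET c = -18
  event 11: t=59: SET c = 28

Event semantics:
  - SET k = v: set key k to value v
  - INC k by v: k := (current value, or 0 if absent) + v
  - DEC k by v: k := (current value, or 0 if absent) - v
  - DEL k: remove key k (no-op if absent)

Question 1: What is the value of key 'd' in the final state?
Answer: -9

Derivation:
Track key 'd' through all 11 events:
  event 1 (t=1: DEC c by 15): d unchanged
  event 2 (t=9: INC c by 7): d unchanged
  event 3 (t=16: DEC b by 2): d unchanged
  event 4 (t=21: SET a = 36): d unchanged
  event 5 (t=23: DEL b): d unchanged
  event 6 (t=27: INC b by 8): d unchanged
  event 7 (t=31: SET d = -13): d (absent) -> -13
  event 8 (t=39: INC d by 4): d -13 -> -9
  event 9 (t=49: DEC b by 6): d unchanged
  event 10 (t=53: SET c = -18): d unchanged
  event 11 (t=59: SET c = 28): d unchanged
Final: d = -9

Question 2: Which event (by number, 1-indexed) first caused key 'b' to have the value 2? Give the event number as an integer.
Answer: 9

Derivation:
Looking for first event where b becomes 2:
  event 3: b = -2
  event 4: b = -2
  event 5: b = (absent)
  event 6: b = 8
  event 7: b = 8
  event 8: b = 8
  event 9: b 8 -> 2  <-- first match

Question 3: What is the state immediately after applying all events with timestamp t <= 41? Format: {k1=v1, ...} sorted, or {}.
Answer: {a=36, b=8, c=-8, d=-9}

Derivation:
Apply events with t <= 41 (8 events):
  after event 1 (t=1: DEC c by 15): {c=-15}
  after event 2 (t=9: INC c by 7): {c=-8}
  after event 3 (t=16: DEC b by 2): {b=-2, c=-8}
  after event 4 (t=21: SET a = 36): {a=36, b=-2, c=-8}
  after event 5 (t=23: DEL b): {a=36, c=-8}
  after event 6 (t=27: INC b by 8): {a=36, b=8, c=-8}
  after event 7 (t=31: SET d = -13): {a=36, b=8, c=-8, d=-13}
  after event 8 (t=39: INC d by 4): {a=36, b=8, c=-8, d=-9}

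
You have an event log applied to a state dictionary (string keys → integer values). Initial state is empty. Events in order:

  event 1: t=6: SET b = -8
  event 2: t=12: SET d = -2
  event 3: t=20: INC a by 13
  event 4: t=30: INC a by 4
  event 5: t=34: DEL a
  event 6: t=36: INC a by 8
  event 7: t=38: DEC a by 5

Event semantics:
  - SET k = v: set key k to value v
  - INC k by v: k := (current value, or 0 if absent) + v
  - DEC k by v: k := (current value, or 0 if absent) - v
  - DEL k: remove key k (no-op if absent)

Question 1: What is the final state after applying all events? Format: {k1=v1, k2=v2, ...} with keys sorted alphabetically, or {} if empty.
Answer: {a=3, b=-8, d=-2}

Derivation:
  after event 1 (t=6: SET b = -8): {b=-8}
  after event 2 (t=12: SET d = -2): {b=-8, d=-2}
  after event 3 (t=20: INC a by 13): {a=13, b=-8, d=-2}
  after event 4 (t=30: INC a by 4): {a=17, b=-8, d=-2}
  after event 5 (t=34: DEL a): {b=-8, d=-2}
  after event 6 (t=36: INC a by 8): {a=8, b=-8, d=-2}
  after event 7 (t=38: DEC a by 5): {a=3, b=-8, d=-2}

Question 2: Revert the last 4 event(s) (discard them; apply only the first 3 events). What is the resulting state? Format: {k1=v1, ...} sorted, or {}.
Keep first 3 events (discard last 4):
  after event 1 (t=6: SET b = -8): {b=-8}
  after event 2 (t=12: SET d = -2): {b=-8, d=-2}
  after event 3 (t=20: INC a by 13): {a=13, b=-8, d=-2}

Answer: {a=13, b=-8, d=-2}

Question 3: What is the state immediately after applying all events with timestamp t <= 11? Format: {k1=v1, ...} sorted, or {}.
Apply events with t <= 11 (1 events):
  after event 1 (t=6: SET b = -8): {b=-8}

Answer: {b=-8}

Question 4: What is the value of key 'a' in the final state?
Track key 'a' through all 7 events:
  event 1 (t=6: SET b = -8): a unchanged
  event 2 (t=12: SET d = -2): a unchanged
  event 3 (t=20: INC a by 13): a (absent) -> 13
  event 4 (t=30: INC a by 4): a 13 -> 17
  event 5 (t=34: DEL a): a 17 -> (absent)
  event 6 (t=36: INC a by 8): a (absent) -> 8
  event 7 (t=38: DEC a by 5): a 8 -> 3
Final: a = 3

Answer: 3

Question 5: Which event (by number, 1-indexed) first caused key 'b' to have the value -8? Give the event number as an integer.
Answer: 1

Derivation:
Looking for first event where b becomes -8:
  event 1: b (absent) -> -8  <-- first match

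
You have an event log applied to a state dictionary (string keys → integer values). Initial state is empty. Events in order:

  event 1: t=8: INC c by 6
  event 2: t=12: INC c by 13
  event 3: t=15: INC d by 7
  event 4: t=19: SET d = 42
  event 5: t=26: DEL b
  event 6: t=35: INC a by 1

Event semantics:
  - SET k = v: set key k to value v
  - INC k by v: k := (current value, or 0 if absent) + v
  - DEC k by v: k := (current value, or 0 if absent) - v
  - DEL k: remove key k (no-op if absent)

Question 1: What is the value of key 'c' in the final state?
Answer: 19

Derivation:
Track key 'c' through all 6 events:
  event 1 (t=8: INC c by 6): c (absent) -> 6
  event 2 (t=12: INC c by 13): c 6 -> 19
  event 3 (t=15: INC d by 7): c unchanged
  event 4 (t=19: SET d = 42): c unchanged
  event 5 (t=26: DEL b): c unchanged
  event 6 (t=35: INC a by 1): c unchanged
Final: c = 19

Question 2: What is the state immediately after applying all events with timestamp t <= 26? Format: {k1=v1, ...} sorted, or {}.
Apply events with t <= 26 (5 events):
  after event 1 (t=8: INC c by 6): {c=6}
  after event 2 (t=12: INC c by 13): {c=19}
  after event 3 (t=15: INC d by 7): {c=19, d=7}
  after event 4 (t=19: SET d = 42): {c=19, d=42}
  after event 5 (t=26: DEL b): {c=19, d=42}

Answer: {c=19, d=42}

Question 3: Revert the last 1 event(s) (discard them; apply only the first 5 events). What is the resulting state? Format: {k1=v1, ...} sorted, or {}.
Keep first 5 events (discard last 1):
  after event 1 (t=8: INC c by 6): {c=6}
  after event 2 (t=12: INC c by 13): {c=19}
  after event 3 (t=15: INC d by 7): {c=19, d=7}
  after event 4 (t=19: SET d = 42): {c=19, d=42}
  after event 5 (t=26: DEL b): {c=19, d=42}

Answer: {c=19, d=42}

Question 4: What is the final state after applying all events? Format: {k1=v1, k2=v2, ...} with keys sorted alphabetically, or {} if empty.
  after event 1 (t=8: INC c by 6): {c=6}
  after event 2 (t=12: INC c by 13): {c=19}
  after event 3 (t=15: INC d by 7): {c=19, d=7}
  after event 4 (t=19: SET d = 42): {c=19, d=42}
  after event 5 (t=26: DEL b): {c=19, d=42}
  after event 6 (t=35: INC a by 1): {a=1, c=19, d=42}

Answer: {a=1, c=19, d=42}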